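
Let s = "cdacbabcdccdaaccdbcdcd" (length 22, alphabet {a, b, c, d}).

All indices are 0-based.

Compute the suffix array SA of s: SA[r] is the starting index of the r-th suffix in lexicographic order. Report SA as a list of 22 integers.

[12, 5, 2, 13, 4, 6, 17, 3, 9, 14, 20, 10, 0, 15, 7, 18, 21, 11, 1, 16, 8, 19]

rank | idx | suffix
   0 |  12 | aaccdbcdcd
   1 |   5 | abcdccdaaccdbcdcd
   2 |   2 | acbabcdccdaaccdbcdcd
   3 |  13 | accdbcdcd
   4 |   4 | babcdccdaaccdbcdcd
   5 |   6 | bcdccdaaccdbcdcd
   6 |  17 | bcdcd
   7 |   3 | cbabcdccdaaccdbcdcd
   8 |   9 | ccdaaccdbcdcd
   9 |  14 | ccdbcdcd
  10 |  20 | cd
  11 |  10 | cdaaccdbcdcd
  12 |   0 | cdacbabcdccdaaccdbcdcd
  13 |  15 | cdbcdcd
  14 |   7 | cdccdaaccdbcdcd
  15 |  18 | cdcd
  16 |  21 | d
  17 |  11 | daaccdbcdcd
  18 |   1 | dacbabcdccdaaccdbcdcd
  19 |  16 | dbcdcd
  20 |   8 | dccdaaccdbcdcd
  21 |  19 | dcd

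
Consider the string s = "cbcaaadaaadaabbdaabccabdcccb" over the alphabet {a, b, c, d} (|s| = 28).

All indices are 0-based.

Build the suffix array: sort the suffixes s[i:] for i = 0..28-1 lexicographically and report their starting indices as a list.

[3, 7, 11, 16, 4, 8, 12, 17, 21, 5, 9, 27, 13, 1, 18, 14, 22, 2, 20, 26, 0, 19, 25, 24, 6, 10, 15, 23]

rank→(start, suffix):
  0 → (3, 'aaadaaadaabbdaabccabdcccb')
  1 → (7, 'aaadaabbdaabccabdcccb')
  2 → (11, 'aabbdaabccabdcccb')
  3 → (16, 'aabccabdcccb')
  4 → (4, 'aadaaadaabbdaabccabdcccb')
  5 → (8, 'aadaabbdaabccabdcccb')
  6 → (12, 'abbdaabccabdcccb')
  7 → (17, 'abccabdcccb')
  8 → (21, 'abdcccb')
  9 → (5, 'adaaadaabbdaabccabdcccb')
  10 → (9, 'adaabbdaabccabdcccb')
  11 → (27, 'b')
  12 → (13, 'bbdaabccabdcccb')
  13 → (1, 'bcaaadaaadaabbdaabccabdcccb')
  14 → (18, 'bccabdcccb')
  15 → (14, 'bdaabccabdcccb')
  16 → (22, 'bdcccb')
  17 → (2, 'caaadaaadaabbdaabccabdcccb')
  18 → (20, 'cabdcccb')
  19 → (26, 'cb')
  20 → (0, 'cbcaaadaaadaabbdaabccabdcccb')
  21 → (19, 'ccabdcccb')
  22 → (25, 'ccb')
  23 → (24, 'cccb')
  24 → (6, 'daaadaabbdaabccabdcccb')
  25 → (10, 'daabbdaabccabdcccb')
  26 → (15, 'daabccabdcccb')
  27 → (23, 'dcccb')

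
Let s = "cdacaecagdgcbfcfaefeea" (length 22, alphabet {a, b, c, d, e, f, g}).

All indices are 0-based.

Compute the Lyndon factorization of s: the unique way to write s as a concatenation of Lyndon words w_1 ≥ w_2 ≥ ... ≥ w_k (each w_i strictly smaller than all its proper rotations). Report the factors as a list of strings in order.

emit factor 1: 'cd' (i=0, period=2)
emit factor 2: 'acaecagdgcbfcfaefee' (i=2, period=19)
emit factor 3: 'a' (i=21, period=1)

["cd", "acaecagdgcbfcfaefee", "a"]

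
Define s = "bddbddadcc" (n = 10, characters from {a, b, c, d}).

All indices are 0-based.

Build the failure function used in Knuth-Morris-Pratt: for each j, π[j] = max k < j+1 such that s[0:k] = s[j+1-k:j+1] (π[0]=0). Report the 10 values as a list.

[0, 0, 0, 1, 2, 3, 0, 0, 0, 0]

π[0] = 0
j=1 s[j]='d': π[1]=0 (border '')
j=2 s[j]='d': π[2]=0 (border '')
j=3 s[j]='b': π[3]=1 (border 'b')
j=4 s[j]='d': π[4]=2 (border 'bd')
j=5 s[j]='d': π[5]=3 (border 'bdd')
j=6 s[j]='a': k: 3→0; π[6]=0 (border '')
j=7 s[j]='d': π[7]=0 (border '')
j=8 s[j]='c': π[8]=0 (border '')
j=9 s[j]='c': π[9]=0 (border '')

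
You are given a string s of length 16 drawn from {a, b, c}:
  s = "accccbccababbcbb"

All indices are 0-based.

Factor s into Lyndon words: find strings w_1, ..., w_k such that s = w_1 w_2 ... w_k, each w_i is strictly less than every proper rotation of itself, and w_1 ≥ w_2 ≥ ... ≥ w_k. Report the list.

emit factor 1: 'accccbcc' (i=0, period=8)
emit factor 2: 'ababbcbb' (i=8, period=8)

["accccbcc", "ababbcbb"]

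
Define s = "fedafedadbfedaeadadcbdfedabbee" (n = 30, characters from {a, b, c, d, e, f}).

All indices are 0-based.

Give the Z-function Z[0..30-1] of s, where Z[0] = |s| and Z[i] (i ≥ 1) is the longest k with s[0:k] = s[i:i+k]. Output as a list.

[30, 0, 0, 0, 4, 0, 0, 0, 0, 0, 4, 0, 0, 0, 0, 0, 0, 0, 0, 0, 0, 0, 4, 0, 0, 0, 0, 0, 0, 0]

Z[0]=30
i=1: outside box; Z[1]=0
i=2: outside box; Z[2]=0
i=3: outside box; Z[3]=0
i=4: outside box; Z[4]=4 extend→box=[4,8)
i=5: min(r-i=3, Z[1]=0)=0; Z[5]=0
i=6: min(r-i=2, Z[2]=0)=0; Z[6]=0
i=7: min(r-i=1, Z[3]=0)=0; Z[7]=0
i=8: outside box; Z[8]=0
i=9: outside box; Z[9]=0
i=10: outside box; Z[10]=4 extend→box=[10,14)
i=11: min(r-i=3, Z[1]=0)=0; Z[11]=0
i=12: min(r-i=2, Z[2]=0)=0; Z[12]=0
i=13: min(r-i=1, Z[3]=0)=0; Z[13]=0
i=14: outside box; Z[14]=0
i=15: outside box; Z[15]=0
i=16: outside box; Z[16]=0
i=17: outside box; Z[17]=0
i=18: outside box; Z[18]=0
i=19: outside box; Z[19]=0
i=20: outside box; Z[20]=0
i=21: outside box; Z[21]=0
i=22: outside box; Z[22]=4 extend→box=[22,26)
i=23: min(r-i=3, Z[1]=0)=0; Z[23]=0
i=24: min(r-i=2, Z[2]=0)=0; Z[24]=0
i=25: min(r-i=1, Z[3]=0)=0; Z[25]=0
i=26: outside box; Z[26]=0
i=27: outside box; Z[27]=0
i=28: outside box; Z[28]=0
i=29: outside box; Z[29]=0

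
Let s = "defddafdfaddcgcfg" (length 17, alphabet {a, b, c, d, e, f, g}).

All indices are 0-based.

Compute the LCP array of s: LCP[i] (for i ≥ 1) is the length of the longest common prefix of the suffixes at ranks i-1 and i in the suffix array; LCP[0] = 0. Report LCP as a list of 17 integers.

[0, 1, 0, 1, 0, 1, 1, 2, 1, 1, 0, 0, 1, 2, 1, 0, 1]

sorted suffixes:
  #0 SA[0]=9  'addcgcfg'
  #1 SA[1]=5  'afdfaddcgcfg'
  #2 SA[2]=14  'cfg'
  #3 SA[3]=12  'cgcfg'
  #4 SA[4]=4  'dafdfaddcgcfg'
  #5 SA[5]=11  'dcgcfg'
  #6 SA[6]=3  'ddafdfaddcgcfg'
  #7 SA[7]=10  'ddcgcfg'
  #8 SA[8]=0  'defddafdfaddcgcfg'
  #9 SA[9]=7  'dfaddcgcfg'
  #10 SA[10]=1  'efddafdfaddcgcfg'
  #11 SA[11]=8  'faddcgcfg'
  #12 SA[12]=2  'fddafdfaddcgcfg'
  #13 SA[13]=6  'fdfaddcgcfg'
  #14 SA[14]=15  'fg'
  #15 SA[15]=16  'g'
  #16 SA[16]=13  'gcfg'

SA = [9, 5, 14, 12, 4, 11, 3, 10, 0, 7, 1, 8, 2, 6, 15, 16, 13]
i: (SA[i-1],SA[i]) lcp shared
  1: (9,5) 1 'a'
  2: (5,14) 0 ''
  3: (14,12) 1 'c'
  4: (12,4) 0 ''
  5: (4,11) 1 'd'
  6: (11,3) 1 'd'
  7: (3,10) 2 'dd'
  8: (10,0) 1 'd'
  9: (0,7) 1 'd'
  10: (7,1) 0 ''
  11: (1,8) 0 ''
  12: (8,2) 1 'f'
  13: (2,6) 2 'fd'
  14: (6,15) 1 'f'
  15: (15,16) 0 ''
  16: (16,13) 1 'g'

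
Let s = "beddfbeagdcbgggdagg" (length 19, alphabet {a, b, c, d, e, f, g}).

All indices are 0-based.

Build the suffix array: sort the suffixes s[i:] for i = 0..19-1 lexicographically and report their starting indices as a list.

[7, 16, 5, 0, 11, 10, 15, 9, 2, 3, 6, 1, 4, 18, 14, 8, 17, 13, 12]

sorted suffixes:
  #0 SA[0]=7  'agdcbgggdagg'
  #1 SA[1]=16  'agg'
  #2 SA[2]=5  'beagdcbgggdagg'
  #3 SA[3]=0  'beddfbeagdcbgggdagg'
  #4 SA[4]=11  'bgggdagg'
  #5 SA[5]=10  'cbgggdagg'
  #6 SA[6]=15  'dagg'
  #7 SA[7]=9  'dcbgggdagg'
  #8 SA[8]=2  'ddfbeagdcbgggdagg'
  #9 SA[9]=3  'dfbeagdcbgggdagg'
  #10 SA[10]=6  'eagdcbgggdagg'
  #11 SA[11]=1  'eddfbeagdcbgggdagg'
  #12 SA[12]=4  'fbeagdcbgggdagg'
  #13 SA[13]=18  'g'
  #14 SA[14]=14  'gdagg'
  #15 SA[15]=8  'gdcbgggdagg'
  #16 SA[16]=17  'gg'
  #17 SA[17]=13  'ggdagg'
  #18 SA[18]=12  'gggdagg'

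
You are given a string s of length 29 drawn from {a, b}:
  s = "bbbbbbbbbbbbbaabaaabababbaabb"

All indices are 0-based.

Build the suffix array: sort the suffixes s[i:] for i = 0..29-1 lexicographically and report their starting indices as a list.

[16, 13, 17, 25, 14, 18, 20, 26, 22, 28, 15, 12, 24, 19, 21, 27, 11, 23, 10, 9, 8, 7, 6, 5, 4, 3, 2, 1, 0]

rank→(start, suffix):
  0 → (16, 'aaabababbaabb')
  1 → (13, 'aabaaabababbaabb')
  2 → (17, 'aabababbaabb')
  3 → (25, 'aabb')
  4 → (14, 'abaaabababbaabb')
  5 → (18, 'abababbaabb')
  6 → (20, 'ababbaabb')
  7 → (26, 'abb')
  8 → (22, 'abbaabb')
  9 → (28, 'b')
  10 → (15, 'baaabababbaabb')
  11 → (12, 'baabaaabababbaabb')
  12 → (24, 'baabb')
  13 → (19, 'bababbaabb')
  14 → (21, 'babbaabb')
  15 → (27, 'bb')
  16 → (11, 'bbaabaaabababbaabb')
  17 → (23, 'bbaabb')
  18 → (10, 'bbbaabaaabababbaabb')
  19 → (9, 'bbbbaabaaabababbaabb')
  20 → (8, 'bbbbbaabaaabababbaabb')
  21 → (7, 'bbbbbbaabaaabababbaabb')
  22 → (6, 'bbbbbbbaabaaabababbaabb')
  23 → (5, 'bbbbbbbbaabaaabababbaabb')
  24 → (4, 'bbbbbbbbbaabaaabababbaabb')
  25 → (3, 'bbbbbbbbbbaabaaabababbaabb')
  26 → (2, 'bbbbbbbbbbbaabaaabababbaabb')
  27 → (1, 'bbbbbbbbbbbbaabaaabababbaabb')
  28 → (0, 'bbbbbbbbbbbbbaabaaabababbaabb')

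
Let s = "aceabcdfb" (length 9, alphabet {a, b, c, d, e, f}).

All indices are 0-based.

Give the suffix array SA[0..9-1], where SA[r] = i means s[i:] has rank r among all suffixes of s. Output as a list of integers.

[3, 0, 8, 4, 5, 1, 6, 2, 7]

rank | idx | suffix
   0 |   3 | abcdfb
   1 |   0 | aceabcdfb
   2 |   8 | b
   3 |   4 | bcdfb
   4 |   5 | cdfb
   5 |   1 | ceabcdfb
   6 |   6 | dfb
   7 |   2 | eabcdfb
   8 |   7 | fb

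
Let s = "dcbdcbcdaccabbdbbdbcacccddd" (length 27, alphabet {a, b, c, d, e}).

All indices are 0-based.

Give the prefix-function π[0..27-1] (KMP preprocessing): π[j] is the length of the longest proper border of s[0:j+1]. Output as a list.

[0, 0, 0, 1, 2, 3, 0, 1, 0, 0, 0, 0, 0, 0, 1, 0, 0, 1, 0, 0, 0, 0, 0, 0, 1, 1, 1]

π[0] = 0
j=1 s[j]='c': π[1]=0 (border '')
j=2 s[j]='b': π[2]=0 (border '')
j=3 s[j]='d': π[3]=1 (border 'd')
j=4 s[j]='c': π[4]=2 (border 'dc')
j=5 s[j]='b': π[5]=3 (border 'dcb')
j=6 s[j]='c': k: 3→0; π[6]=0 (border '')
j=7 s[j]='d': π[7]=1 (border 'd')
j=8 s[j]='a': k: 1→0; π[8]=0 (border '')
j=9 s[j]='c': π[9]=0 (border '')
j=10 s[j]='c': π[10]=0 (border '')
j=11 s[j]='a': π[11]=0 (border '')
j=12 s[j]='b': π[12]=0 (border '')
j=13 s[j]='b': π[13]=0 (border '')
j=14 s[j]='d': π[14]=1 (border 'd')
j=15 s[j]='b': k: 1→0; π[15]=0 (border '')
j=16 s[j]='b': π[16]=0 (border '')
j=17 s[j]='d': π[17]=1 (border 'd')
j=18 s[j]='b': k: 1→0; π[18]=0 (border '')
j=19 s[j]='c': π[19]=0 (border '')
j=20 s[j]='a': π[20]=0 (border '')
j=21 s[j]='c': π[21]=0 (border '')
j=22 s[j]='c': π[22]=0 (border '')
j=23 s[j]='c': π[23]=0 (border '')
j=24 s[j]='d': π[24]=1 (border 'd')
j=25 s[j]='d': k: 1→0; π[25]=1 (border 'd')
j=26 s[j]='d': k: 1→0; π[26]=1 (border 'd')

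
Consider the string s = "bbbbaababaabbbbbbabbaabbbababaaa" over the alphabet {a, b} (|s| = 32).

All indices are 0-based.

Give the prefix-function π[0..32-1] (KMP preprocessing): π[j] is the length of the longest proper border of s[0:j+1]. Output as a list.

π[0] = 0
j=1 s[j]='b': π[1]=1 (border 'b')
j=2 s[j]='b': π[2]=2 (border 'bb')
j=3 s[j]='b': π[3]=3 (border 'bbb')
j=4 s[j]='a': k: 3→2→1→0; π[4]=0 (border '')
j=5 s[j]='a': π[5]=0 (border '')
j=6 s[j]='b': π[6]=1 (border 'b')
j=7 s[j]='a': k: 1→0; π[7]=0 (border '')
j=8 s[j]='b': π[8]=1 (border 'b')
j=9 s[j]='a': k: 1→0; π[9]=0 (border '')
j=10 s[j]='a': π[10]=0 (border '')
j=11 s[j]='b': π[11]=1 (border 'b')
j=12 s[j]='b': π[12]=2 (border 'bb')
j=13 s[j]='b': π[13]=3 (border 'bbb')
j=14 s[j]='b': π[14]=4 (border 'bbbb')
j=15 s[j]='b': k: 4→3; π[15]=4 (border 'bbbb')
j=16 s[j]='b': k: 4→3; π[16]=4 (border 'bbbb')
j=17 s[j]='a': π[17]=5 (border 'bbbba')
j=18 s[j]='b': k: 5→0; π[18]=1 (border 'b')
j=19 s[j]='b': π[19]=2 (border 'bb')
j=20 s[j]='a': k: 2→1→0; π[20]=0 (border '')
j=21 s[j]='a': π[21]=0 (border '')
j=22 s[j]='b': π[22]=1 (border 'b')
j=23 s[j]='b': π[23]=2 (border 'bb')
j=24 s[j]='b': π[24]=3 (border 'bbb')
j=25 s[j]='a': k: 3→2→1→0; π[25]=0 (border '')
j=26 s[j]='b': π[26]=1 (border 'b')
j=27 s[j]='a': k: 1→0; π[27]=0 (border '')
j=28 s[j]='b': π[28]=1 (border 'b')
j=29 s[j]='a': k: 1→0; π[29]=0 (border '')
j=30 s[j]='a': π[30]=0 (border '')
j=31 s[j]='a': π[31]=0 (border '')

[0, 1, 2, 3, 0, 0, 1, 0, 1, 0, 0, 1, 2, 3, 4, 4, 4, 5, 1, 2, 0, 0, 1, 2, 3, 0, 1, 0, 1, 0, 0, 0]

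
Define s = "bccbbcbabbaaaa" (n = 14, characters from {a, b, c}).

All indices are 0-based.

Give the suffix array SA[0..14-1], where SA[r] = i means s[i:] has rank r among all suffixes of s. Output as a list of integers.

sorted suffixes:
  #0 SA[0]=13  'a'
  #1 SA[1]=12  'aa'
  #2 SA[2]=11  'aaa'
  #3 SA[3]=10  'aaaa'
  #4 SA[4]=7  'abbaaaa'
  #5 SA[5]=9  'baaaa'
  #6 SA[6]=6  'babbaaaa'
  #7 SA[7]=8  'bbaaaa'
  #8 SA[8]=3  'bbcbabbaaaa'
  #9 SA[9]=4  'bcbabbaaaa'
  #10 SA[10]=0  'bccbbcbabbaaaa'
  #11 SA[11]=5  'cbabbaaaa'
  #12 SA[12]=2  'cbbcbabbaaaa'
  #13 SA[13]=1  'ccbbcbabbaaaa'

[13, 12, 11, 10, 7, 9, 6, 8, 3, 4, 0, 5, 2, 1]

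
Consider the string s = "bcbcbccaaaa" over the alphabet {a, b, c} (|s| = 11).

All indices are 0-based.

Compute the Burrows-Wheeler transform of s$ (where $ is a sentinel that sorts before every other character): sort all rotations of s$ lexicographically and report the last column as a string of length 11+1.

rank  rotation      last
    0  $bcbcbccaaaa  a
    1  a$bcbcbccaaa  a
    2  aa$bcbcbccaa  a
    3  aaa$bcbcbcca  a
    4  aaaa$bcbcbcc  c
    5  bcbcbccaaaa$  $
    6  bcbccaaaa$bc  c
    7  bccaaaa$bcbc  c
    8  caaaa$bcbcbc  c
    9  cbcbccaaaa$b  b
   10  cbccaaaa$bcb  b
   11  ccaaaa$bcbcb  b

aaaac$cccbbb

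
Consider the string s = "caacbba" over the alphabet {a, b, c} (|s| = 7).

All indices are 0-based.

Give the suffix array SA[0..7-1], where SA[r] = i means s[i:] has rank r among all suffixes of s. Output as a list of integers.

rank→(start, suffix):
  0 → (6, 'a')
  1 → (1, 'aacbba')
  2 → (2, 'acbba')
  3 → (5, 'ba')
  4 → (4, 'bba')
  5 → (0, 'caacbba')
  6 → (3, 'cbba')

[6, 1, 2, 5, 4, 0, 3]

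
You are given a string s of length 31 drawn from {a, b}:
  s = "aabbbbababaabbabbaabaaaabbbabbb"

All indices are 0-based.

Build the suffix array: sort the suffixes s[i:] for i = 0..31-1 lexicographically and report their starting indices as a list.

rank | idx | suffix
   0 |  20 | aaaabbbabbb
   1 |  21 | aaabbbabbb
   2 |  17 | aabaaaabbbabbb
   3 |  10 | aabbabbaabaaaabbbabbb
   4 |  22 | aabbbabbb
   5 |   0 | aabbbbababaabbabbaabaaaabbbabbb
   6 |  18 | abaaaabbbabbb
   7 |   8 | abaabbabbaabaaaabbbabbb
   8 |   6 | ababaabbabbaabaaaabbbabbb
   9 |  14 | abbaabaaaabbbabbb
  10 |  11 | abbabbaabaaaabbbabbb
  11 |  27 | abbb
  12 |  23 | abbbabbb
  13 |   1 | abbbbababaabbabbaabaaaabbbabbb
  14 |  30 | b
  15 |  19 | baaaabbbabbb
  16 |  16 | baabaaaabbbabbb
  17 |   9 | baabbabbaabaaaabbbabbb
  18 |   7 | babaabbabbaabaaaabbbabbb
  19 |   5 | bababaabbabbaabaaaabbbabbb
  20 |  13 | babbaabaaaabbbabbb
  21 |  26 | babbb
  22 |  29 | bb
  23 |  15 | bbaabaaaabbbabbb
  24 |   4 | bbababaabbabbaabaaaabbbabbb
  25 |  12 | bbabbaabaaaabbbabbb
  26 |  25 | bbabbb
  27 |  28 | bbb
  28 |   3 | bbbababaabbabbaabaaaabbbabbb
  29 |  24 | bbbabbb
  30 |   2 | bbbbababaabbabbaabaaaabbbabbb

[20, 21, 17, 10, 22, 0, 18, 8, 6, 14, 11, 27, 23, 1, 30, 19, 16, 9, 7, 5, 13, 26, 29, 15, 4, 12, 25, 28, 3, 24, 2]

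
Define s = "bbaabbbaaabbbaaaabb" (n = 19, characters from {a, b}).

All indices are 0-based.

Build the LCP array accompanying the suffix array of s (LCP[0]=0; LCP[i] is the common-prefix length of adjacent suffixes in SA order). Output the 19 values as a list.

sorted suffixes:
  #0 SA[0]=13  'aaaabb'
  #1 SA[1]=14  'aaabb'
  #2 SA[2]=7  'aaabbbaaaabb'
  #3 SA[3]=15  'aabb'
  #4 SA[4]=8  'aabbbaaaabb'
  #5 SA[5]=2  'aabbbaaabbbaaaabb'
  #6 SA[6]=16  'abb'
  #7 SA[7]=9  'abbbaaaabb'
  #8 SA[8]=3  'abbbaaabbbaaaabb'
  #9 SA[9]=18  'b'
  #10 SA[10]=12  'baaaabb'
  #11 SA[11]=6  'baaabbbaaaabb'
  #12 SA[12]=1  'baabbbaaabbbaaaabb'
  #13 SA[13]=17  'bb'
  #14 SA[14]=11  'bbaaaabb'
  #15 SA[15]=5  'bbaaabbbaaaabb'
  #16 SA[16]=0  'bbaabbbaaabbbaaaabb'
  #17 SA[17]=10  'bbbaaaabb'
  #18 SA[18]=4  'bbbaaabbbaaaabb'

SA = [13, 14, 7, 15, 8, 2, 16, 9, 3, 18, 12, 6, 1, 17, 11, 5, 0, 10, 4]
rank  pair      lcp
   1  s[13:],s[14:]  3  'aaa'
   2  s[14:],s[7:]  5  'aaabb'
   3  s[7:],s[15:]  2  'aa'
   4  s[15:],s[8:]  4  'aabb'
   5  s[8:],s[2:]  8  'aabbbaaa'
   6  s[2:],s[16:]  1  'a'
   7  s[16:],s[9:]  3  'abb'
   8  s[9:],s[3:]  7  'abbbaaa'
   9  s[3:],s[18:]  0  ''
  10  s[18:],s[12:]  1  'b'
  11  s[12:],s[6:]  4  'baaa'
  12  s[6:],s[1:]  3  'baa'
  13  s[1:],s[17:]  1  'b'
  14  s[17:],s[11:]  2  'bb'
  15  s[11:],s[5:]  5  'bbaaa'
  16  s[5:],s[0:]  4  'bbaa'
  17  s[0:],s[10:]  2  'bb'
  18  s[10:],s[4:]  6  'bbbaaa'

[0, 3, 5, 2, 4, 8, 1, 3, 7, 0, 1, 4, 3, 1, 2, 5, 4, 2, 6]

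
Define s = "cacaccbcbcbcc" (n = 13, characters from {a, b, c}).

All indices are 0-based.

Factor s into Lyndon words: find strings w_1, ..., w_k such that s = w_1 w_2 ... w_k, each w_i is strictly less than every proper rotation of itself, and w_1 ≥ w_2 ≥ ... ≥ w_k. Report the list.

emit factor 1: 'c' (i=0, period=1)
emit factor 2: 'acaccbcbcbcc' (i=1, period=12)

["c", "acaccbcbcbcc"]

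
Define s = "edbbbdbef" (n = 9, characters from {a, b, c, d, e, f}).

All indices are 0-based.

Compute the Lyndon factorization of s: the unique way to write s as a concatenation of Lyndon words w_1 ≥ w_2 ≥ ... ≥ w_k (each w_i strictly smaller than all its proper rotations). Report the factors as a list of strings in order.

["e", "d", "bbbdbef"]

emit factor 1: 'e' (i=0, period=1)
emit factor 2: 'd' (i=1, period=1)
emit factor 3: 'bbbdbef' (i=2, period=7)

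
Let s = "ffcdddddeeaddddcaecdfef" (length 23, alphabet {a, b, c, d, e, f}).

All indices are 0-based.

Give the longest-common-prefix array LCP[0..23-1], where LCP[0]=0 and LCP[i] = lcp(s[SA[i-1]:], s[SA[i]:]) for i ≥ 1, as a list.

[0, 1, 0, 1, 2, 0, 1, 2, 3, 4, 4, 3, 2, 1, 1, 0, 1, 1, 1, 0, 1, 1, 1]

rank | idx | suffix
   0 |  10 | addddcaecdfef
   1 |  16 | aecdfef
   2 |  15 | caecdfef
   3 |   2 | cdddddeeaddddcaecdfef
   4 |  18 | cdfef
   5 |  14 | dcaecdfef
   6 |  13 | ddcaecdfef
   7 |  12 | dddcaecdfef
   8 |  11 | ddddcaecdfef
   9 |   3 | dddddeeaddddcaecdfef
  10 |   4 | ddddeeaddddcaecdfef
  11 |   5 | dddeeaddddcaecdfef
  12 |   6 | ddeeaddddcaecdfef
  13 |   7 | deeaddddcaecdfef
  14 |  19 | dfef
  15 |   9 | eaddddcaecdfef
  16 |  17 | ecdfef
  17 |   8 | eeaddddcaecdfef
  18 |  21 | ef
  19 |  22 | f
  20 |   1 | fcdddddeeaddddcaecdfef
  21 |  20 | fef
  22 |   0 | ffcdddddeeaddddcaecdfef

SA = [10, 16, 15, 2, 18, 14, 13, 12, 11, 3, 4, 5, 6, 7, 19, 9, 17, 8, 21, 22, 1, 20, 0]
[i] adj suffixes → lcp
  [1] 10/16 → 1 ('a')
  [2] 16/15 → 0 ('')
  [3] 15/2 → 1 ('c')
  [4] 2/18 → 2 ('cd')
  [5] 18/14 → 0 ('')
  [6] 14/13 → 1 ('d')
  [7] 13/12 → 2 ('dd')
  [8] 12/11 → 3 ('ddd')
  [9] 11/3 → 4 ('dddd')
  [10] 3/4 → 4 ('dddd')
  [11] 4/5 → 3 ('ddd')
  [12] 5/6 → 2 ('dd')
  [13] 6/7 → 1 ('d')
  [14] 7/19 → 1 ('d')
  [15] 19/9 → 0 ('')
  [16] 9/17 → 1 ('e')
  [17] 17/8 → 1 ('e')
  [18] 8/21 → 1 ('e')
  [19] 21/22 → 0 ('')
  [20] 22/1 → 1 ('f')
  [21] 1/20 → 1 ('f')
  [22] 20/0 → 1 ('f')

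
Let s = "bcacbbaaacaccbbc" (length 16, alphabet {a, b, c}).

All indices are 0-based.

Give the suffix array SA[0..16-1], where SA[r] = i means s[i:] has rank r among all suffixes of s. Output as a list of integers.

[6, 7, 8, 2, 10, 5, 4, 13, 14, 0, 15, 1, 9, 3, 12, 11]

sorted suffixes:
  #0 SA[0]=6  'aaacaccbbc'
  #1 SA[1]=7  'aacaccbbc'
  #2 SA[2]=8  'acaccbbc'
  #3 SA[3]=2  'acbbaaacaccbbc'
  #4 SA[4]=10  'accbbc'
  #5 SA[5]=5  'baaacaccbbc'
  #6 SA[6]=4  'bbaaacaccbbc'
  #7 SA[7]=13  'bbc'
  #8 SA[8]=14  'bc'
  #9 SA[9]=0  'bcacbbaaacaccbbc'
  #10 SA[10]=15  'c'
  #11 SA[11]=1  'cacbbaaacaccbbc'
  #12 SA[12]=9  'caccbbc'
  #13 SA[13]=3  'cbbaaacaccbbc'
  #14 SA[14]=12  'cbbc'
  #15 SA[15]=11  'ccbbc'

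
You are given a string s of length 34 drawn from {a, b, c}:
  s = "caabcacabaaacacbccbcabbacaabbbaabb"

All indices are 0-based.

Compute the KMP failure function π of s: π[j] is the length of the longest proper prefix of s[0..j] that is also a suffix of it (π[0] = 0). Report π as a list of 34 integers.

[0, 0, 0, 0, 1, 2, 1, 2, 0, 0, 0, 0, 1, 2, 1, 0, 1, 1, 0, 1, 2, 0, 0, 0, 1, 2, 3, 4, 0, 0, 0, 0, 0, 0]

π[0] = 0
j=1 s[j]='a': π[1]=0 (border '')
j=2 s[j]='a': π[2]=0 (border '')
j=3 s[j]='b': π[3]=0 (border '')
j=4 s[j]='c': π[4]=1 (border 'c')
j=5 s[j]='a': π[5]=2 (border 'ca')
j=6 s[j]='c': k: 2→0; π[6]=1 (border 'c')
j=7 s[j]='a': π[7]=2 (border 'ca')
j=8 s[j]='b': k: 2→0; π[8]=0 (border '')
j=9 s[j]='a': π[9]=0 (border '')
j=10 s[j]='a': π[10]=0 (border '')
j=11 s[j]='a': π[11]=0 (border '')
j=12 s[j]='c': π[12]=1 (border 'c')
j=13 s[j]='a': π[13]=2 (border 'ca')
j=14 s[j]='c': k: 2→0; π[14]=1 (border 'c')
j=15 s[j]='b': k: 1→0; π[15]=0 (border '')
j=16 s[j]='c': π[16]=1 (border 'c')
j=17 s[j]='c': k: 1→0; π[17]=1 (border 'c')
j=18 s[j]='b': k: 1→0; π[18]=0 (border '')
j=19 s[j]='c': π[19]=1 (border 'c')
j=20 s[j]='a': π[20]=2 (border 'ca')
j=21 s[j]='b': k: 2→0; π[21]=0 (border '')
j=22 s[j]='b': π[22]=0 (border '')
j=23 s[j]='a': π[23]=0 (border '')
j=24 s[j]='c': π[24]=1 (border 'c')
j=25 s[j]='a': π[25]=2 (border 'ca')
j=26 s[j]='a': π[26]=3 (border 'caa')
j=27 s[j]='b': π[27]=4 (border 'caab')
j=28 s[j]='b': k: 4→0; π[28]=0 (border '')
j=29 s[j]='b': π[29]=0 (border '')
j=30 s[j]='a': π[30]=0 (border '')
j=31 s[j]='a': π[31]=0 (border '')
j=32 s[j]='b': π[32]=0 (border '')
j=33 s[j]='b': π[33]=0 (border '')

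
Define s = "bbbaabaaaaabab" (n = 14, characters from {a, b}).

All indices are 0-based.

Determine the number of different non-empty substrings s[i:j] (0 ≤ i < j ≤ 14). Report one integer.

77

rank→(start, suffix):
  0 → (6, 'aaaaabab')
  1 → (7, 'aaaabab')
  2 → (8, 'aaabab')
  3 → (3, 'aabaaaaabab')
  4 → (9, 'aabab')
  5 → (12, 'ab')
  6 → (4, 'abaaaaabab')
  7 → (10, 'abab')
  8 → (13, 'b')
  9 → (5, 'baaaaabab')
  10 → (2, 'baabaaaaabab')
  11 → (11, 'bab')
  12 → (1, 'bbaabaaaaabab')
  13 → (0, 'bbbaabaaaaabab')

SA = [6, 7, 8, 3, 9, 12, 4, 10, 13, 5, 2, 11, 1, 0]
i: (SA[i-1],SA[i]) lcp shared
  1: (6,7) 4 'aaaa'
  2: (7,8) 3 'aaa'
  3: (8,3) 2 'aa'
  4: (3,9) 4 'aaba'
  5: (9,12) 1 'a'
  6: (12,4) 2 'ab'
  7: (4,10) 3 'aba'
  8: (10,13) 0 ''
  9: (13,5) 1 'b'
  10: (5,2) 3 'baa'
  11: (2,11) 2 'ba'
  12: (11,1) 1 'b'
  13: (1,0) 2 'bb'

n(n+1)/2 = 14·15/2 = 105
Σ LCP = 0 + 4 + 3 + 2 + 4 + 1 + 2 + 3 + 0 + 1 + 3 + 2 + 1 + 2 = 28
distinct = 105 − 28 = 77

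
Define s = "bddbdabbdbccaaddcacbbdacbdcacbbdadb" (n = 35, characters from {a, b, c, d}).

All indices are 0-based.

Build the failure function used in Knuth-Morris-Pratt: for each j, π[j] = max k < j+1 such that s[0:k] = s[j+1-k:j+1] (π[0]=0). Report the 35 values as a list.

π[0] = 0
j=1 s[j]='d': π[1]=0 (border '')
j=2 s[j]='d': π[2]=0 (border '')
j=3 s[j]='b': π[3]=1 (border 'b')
j=4 s[j]='d': π[4]=2 (border 'bd')
j=5 s[j]='a': k: 2→0; π[5]=0 (border '')
j=6 s[j]='b': π[6]=1 (border 'b')
j=7 s[j]='b': k: 1→0; π[7]=1 (border 'b')
j=8 s[j]='d': π[8]=2 (border 'bd')
j=9 s[j]='b': k: 2→0; π[9]=1 (border 'b')
j=10 s[j]='c': k: 1→0; π[10]=0 (border '')
j=11 s[j]='c': π[11]=0 (border '')
j=12 s[j]='a': π[12]=0 (border '')
j=13 s[j]='a': π[13]=0 (border '')
j=14 s[j]='d': π[14]=0 (border '')
j=15 s[j]='d': π[15]=0 (border '')
j=16 s[j]='c': π[16]=0 (border '')
j=17 s[j]='a': π[17]=0 (border '')
j=18 s[j]='c': π[18]=0 (border '')
j=19 s[j]='b': π[19]=1 (border 'b')
j=20 s[j]='b': k: 1→0; π[20]=1 (border 'b')
j=21 s[j]='d': π[21]=2 (border 'bd')
j=22 s[j]='a': k: 2→0; π[22]=0 (border '')
j=23 s[j]='c': π[23]=0 (border '')
j=24 s[j]='b': π[24]=1 (border 'b')
j=25 s[j]='d': π[25]=2 (border 'bd')
j=26 s[j]='c': k: 2→0; π[26]=0 (border '')
j=27 s[j]='a': π[27]=0 (border '')
j=28 s[j]='c': π[28]=0 (border '')
j=29 s[j]='b': π[29]=1 (border 'b')
j=30 s[j]='b': k: 1→0; π[30]=1 (border 'b')
j=31 s[j]='d': π[31]=2 (border 'bd')
j=32 s[j]='a': k: 2→0; π[32]=0 (border '')
j=33 s[j]='d': π[33]=0 (border '')
j=34 s[j]='b': π[34]=1 (border 'b')

[0, 0, 0, 1, 2, 0, 1, 1, 2, 1, 0, 0, 0, 0, 0, 0, 0, 0, 0, 1, 1, 2, 0, 0, 1, 2, 0, 0, 0, 1, 1, 2, 0, 0, 1]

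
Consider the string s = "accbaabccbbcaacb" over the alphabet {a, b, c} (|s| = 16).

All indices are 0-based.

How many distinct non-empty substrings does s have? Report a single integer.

116

rank→(start, suffix):
  0 → (4, 'aabccbbcaacb')
  1 → (12, 'aacb')
  2 → (5, 'abccbbcaacb')
  3 → (13, 'acb')
  4 → (0, 'accbaabccbbcaacb')
  5 → (15, 'b')
  6 → (3, 'baabccbbcaacb')
  7 → (9, 'bbcaacb')
  8 → (10, 'bcaacb')
  9 → (6, 'bccbbcaacb')
  10 → (11, 'caacb')
  11 → (14, 'cb')
  12 → (2, 'cbaabccbbcaacb')
  13 → (8, 'cbbcaacb')
  14 → (1, 'ccbaabccbbcaacb')
  15 → (7, 'ccbbcaacb')

SA = [4, 12, 5, 13, 0, 15, 3, 9, 10, 6, 11, 14, 2, 8, 1, 7]
rank  pair      lcp
   1  s[4:],s[12:]  2  'aa'
   2  s[12:],s[5:]  1  'a'
   3  s[5:],s[13:]  1  'a'
   4  s[13:],s[0:]  2  'ac'
   5  s[0:],s[15:]  0  ''
   6  s[15:],s[3:]  1  'b'
   7  s[3:],s[9:]  1  'b'
   8  s[9:],s[10:]  1  'b'
   9  s[10:],s[6:]  2  'bc'
  10  s[6:],s[11:]  0  ''
  11  s[11:],s[14:]  1  'c'
  12  s[14:],s[2:]  2  'cb'
  13  s[2:],s[8:]  2  'cb'
  14  s[8:],s[1:]  1  'c'
  15  s[1:],s[7:]  3  'ccb'

n(n+1)/2 = 16·17/2 = 136
Σ LCP = 0 + 2 + 1 + 1 + 2 + 0 + 1 + 1 + 1 + 2 + 0 + 1 + 2 + 2 + 1 + 3 = 20
distinct = 136 − 20 = 116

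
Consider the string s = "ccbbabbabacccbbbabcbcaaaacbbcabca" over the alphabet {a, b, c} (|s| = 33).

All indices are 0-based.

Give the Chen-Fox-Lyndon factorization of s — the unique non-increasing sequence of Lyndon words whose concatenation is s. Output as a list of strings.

emit factor 1: 'c' (i=0, period=1)
emit factor 2: 'c' (i=1, period=1)
emit factor 3: 'b' (i=2, period=1)
emit factor 4: 'b' (i=3, period=1)
emit factor 5: 'abb' (i=4, period=3)
emit factor 6: 'abacccbbbabcbc' (i=7, period=14)
emit factor 7: 'aaaacbbcabc' (i=21, period=11)
emit factor 8: 'a' (i=32, period=1)

["c", "c", "b", "b", "abb", "abacccbbbabcbc", "aaaacbbcabc", "a"]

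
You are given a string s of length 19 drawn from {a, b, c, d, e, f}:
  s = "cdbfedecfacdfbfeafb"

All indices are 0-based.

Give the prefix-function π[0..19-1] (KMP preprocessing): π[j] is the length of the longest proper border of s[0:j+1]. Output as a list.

[0, 0, 0, 0, 0, 0, 0, 1, 0, 0, 1, 2, 0, 0, 0, 0, 0, 0, 0]

π[0] = 0
j=1 s[j]='d': π[1]=0 (border '')
j=2 s[j]='b': π[2]=0 (border '')
j=3 s[j]='f': π[3]=0 (border '')
j=4 s[j]='e': π[4]=0 (border '')
j=5 s[j]='d': π[5]=0 (border '')
j=6 s[j]='e': π[6]=0 (border '')
j=7 s[j]='c': π[7]=1 (border 'c')
j=8 s[j]='f': k: 1→0; π[8]=0 (border '')
j=9 s[j]='a': π[9]=0 (border '')
j=10 s[j]='c': π[10]=1 (border 'c')
j=11 s[j]='d': π[11]=2 (border 'cd')
j=12 s[j]='f': k: 2→0; π[12]=0 (border '')
j=13 s[j]='b': π[13]=0 (border '')
j=14 s[j]='f': π[14]=0 (border '')
j=15 s[j]='e': π[15]=0 (border '')
j=16 s[j]='a': π[16]=0 (border '')
j=17 s[j]='f': π[17]=0 (border '')
j=18 s[j]='b': π[18]=0 (border '')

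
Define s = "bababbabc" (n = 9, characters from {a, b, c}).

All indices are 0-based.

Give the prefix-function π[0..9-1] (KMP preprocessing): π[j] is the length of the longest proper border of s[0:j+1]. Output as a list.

π[0] = 0
j=1 s[j]='a': π[1]=0 (border '')
j=2 s[j]='b': π[2]=1 (border 'b')
j=3 s[j]='a': π[3]=2 (border 'ba')
j=4 s[j]='b': π[4]=3 (border 'bab')
j=5 s[j]='b': k: 3→1→0; π[5]=1 (border 'b')
j=6 s[j]='a': π[6]=2 (border 'ba')
j=7 s[j]='b': π[7]=3 (border 'bab')
j=8 s[j]='c': k: 3→1→0; π[8]=0 (border '')

[0, 0, 1, 2, 3, 1, 2, 3, 0]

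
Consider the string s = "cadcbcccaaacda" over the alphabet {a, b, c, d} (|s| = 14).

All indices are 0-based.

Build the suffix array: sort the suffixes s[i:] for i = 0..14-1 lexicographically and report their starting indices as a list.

[13, 8, 9, 10, 1, 4, 7, 0, 3, 6, 5, 11, 12, 2]

rank→(start, suffix):
  0 → (13, 'a')
  1 → (8, 'aaacda')
  2 → (9, 'aacda')
  3 → (10, 'acda')
  4 → (1, 'adcbcccaaacda')
  5 → (4, 'bcccaaacda')
  6 → (7, 'caaacda')
  7 → (0, 'cadcbcccaaacda')
  8 → (3, 'cbcccaaacda')
  9 → (6, 'ccaaacda')
  10 → (5, 'cccaaacda')
  11 → (11, 'cda')
  12 → (12, 'da')
  13 → (2, 'dcbcccaaacda')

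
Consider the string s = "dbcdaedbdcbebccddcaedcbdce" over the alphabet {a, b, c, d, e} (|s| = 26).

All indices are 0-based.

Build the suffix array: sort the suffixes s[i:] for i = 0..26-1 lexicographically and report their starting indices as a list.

sorted suffixes:
  #0 SA[0]=4  'aedbdcbebccddcaedcbdce'
  #1 SA[1]=18  'aedcbdce'
  #2 SA[2]=12  'bccddcaedcbdce'
  #3 SA[3]=1  'bcdaedbdcbebccddcaedcbdce'
  #4 SA[4]=7  'bdcbebccddcaedcbdce'
  #5 SA[5]=22  'bdce'
  #6 SA[6]=10  'bebccddcaedcbdce'
  #7 SA[7]=17  'caedcbdce'
  #8 SA[8]=21  'cbdce'
  #9 SA[9]=9  'cbebccddcaedcbdce'
  #10 SA[10]=13  'ccddcaedcbdce'
  #11 SA[11]=2  'cdaedbdcbebccddcaedcbdce'
  #12 SA[12]=14  'cddcaedcbdce'
  #13 SA[13]=24  'ce'
  #14 SA[14]=3  'daedbdcbebccddcaedcbdce'
  #15 SA[15]=0  'dbcdaedbdcbebccddcaedcbdce'
  #16 SA[16]=6  'dbdcbebccddcaedcbdce'
  #17 SA[17]=16  'dcaedcbdce'
  #18 SA[18]=20  'dcbdce'
  #19 SA[19]=8  'dcbebccddcaedcbdce'
  #20 SA[20]=23  'dce'
  #21 SA[21]=15  'ddcaedcbdce'
  #22 SA[22]=25  'e'
  #23 SA[23]=11  'ebccddcaedcbdce'
  #24 SA[24]=5  'edbdcbebccddcaedcbdce'
  #25 SA[25]=19  'edcbdce'

[4, 18, 12, 1, 7, 22, 10, 17, 21, 9, 13, 2, 14, 24, 3, 0, 6, 16, 20, 8, 23, 15, 25, 11, 5, 19]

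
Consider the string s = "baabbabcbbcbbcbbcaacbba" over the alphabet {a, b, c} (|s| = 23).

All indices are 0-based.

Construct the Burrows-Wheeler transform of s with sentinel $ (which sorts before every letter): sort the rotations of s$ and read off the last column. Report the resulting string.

rank  rotation                  last
    0  $baabbabcbbcbbcbbcaacbba  a
    1  a$baabbabcbbcbbcbbcaacbb  b
    2  aabbabcbbcbbcbbcaacbba$b  b
    3  aacbba$baabbabcbbcbbcbbc  c
    4  abbabcbbcbbcbbcaacbba$ba  a
    5  abcbbcbbcbbcaacbba$baabb  b
    6  acbba$baabbabcbbcbbcbbca  a
    7  ba$baabbabcbbcbbcbbcaacb  b
    8  baabbabcbbcbbcbbcaacbba$  $
    9  babcbbcbbcbbcaacbba$baab  b
   10  bba$baabbabcbbcbbcbbcaac  c
   11  bbabcbbcbbcbbcaacbba$baa  a
   12  bbcaacbba$baabbabcbbcbbc  c
   13  bbcbbcaacbba$baabbabcbbc  c
   14  bbcbbcbbcaacbba$baabbabc  c
   15  bcaacbba$baabbabcbbcbbcb  b
   16  bcbbcaacbba$baabbabcbbcb  b
   17  bcbbcbbcaacbba$baabbabcb  b
   18  bcbbcbbcbbcaacbba$baabba  a
   19  caacbba$baabbabcbbcbbcbb  b
   20  cbba$baabbabcbbcbbcbbcaa  a
   21  cbbcaacbba$baabbabcbbcbb  b
   22  cbbcbbcaacbba$baabbabcbb  b
   23  cbbcbbcbbcaacbba$baabbab  b

abbcabab$bcacccbbbababbb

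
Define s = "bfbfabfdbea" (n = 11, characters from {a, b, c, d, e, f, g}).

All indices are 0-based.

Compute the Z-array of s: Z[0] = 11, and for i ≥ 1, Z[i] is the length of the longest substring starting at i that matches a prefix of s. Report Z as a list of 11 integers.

[11, 0, 2, 0, 0, 2, 0, 0, 1, 0, 0]

Z[0]=11
i=1: i≥r, start 0; Z[1]=0
i=2: i≥r, start 0; Z[2]=2 scan→box=[2,4)
i=3: min(r-i=1, Z[1]=0)=0; Z[3]=0
i=4: i≥r, start 0; Z[4]=0
i=5: i≥r, start 0; Z[5]=2 scan→box=[5,7)
i=6: min(r-i=1, Z[1]=0)=0; Z[6]=0
i=7: i≥r, start 0; Z[7]=0
i=8: i≥r, start 0; Z[8]=1 scan→box=[8,9)
i=9: i≥r, start 0; Z[9]=0
i=10: i≥r, start 0; Z[10]=0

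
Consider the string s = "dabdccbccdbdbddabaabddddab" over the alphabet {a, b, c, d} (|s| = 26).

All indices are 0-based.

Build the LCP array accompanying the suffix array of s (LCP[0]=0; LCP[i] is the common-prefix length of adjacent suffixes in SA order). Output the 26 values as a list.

[0, 1, 2, 2, 3, 0, 1, 1, 1, 2, 2, 3, 0, 1, 2, 1, 0, 3, 3, 1, 3, 1, 1, 4, 2, 3]

rank→(start, suffix):
  0 → (17, 'aabddddab')
  1 → (24, 'ab')
  2 → (15, 'abaabddddab')
  3 → (1, 'abdccbccdbdbddabaabddddab')
  4 → (18, 'abddddab')
  5 → (25, 'b')
  6 → (16, 'baabddddab')
  7 → (6, 'bccdbdbddabaabddddab')
  8 → (10, 'bdbddabaabddddab')
  9 → (2, 'bdccbccdbdbddabaabddddab')
  10 → (12, 'bddabaabddddab')
  11 → (19, 'bddddab')
  12 → (5, 'cbccdbdbddabaabddddab')
  13 → (4, 'ccbccdbdbddabaabddddab')
  14 → (7, 'ccdbdbddabaabddddab')
  15 → (8, 'cdbdbddabaabddddab')
  16 → (23, 'dab')
  17 → (14, 'dabaabddddab')
  18 → (0, 'dabdccbccdbdbddabaabddddab')
  19 → (9, 'dbdbddabaabddddab')
  20 → (11, 'dbddabaabddddab')
  21 → (3, 'dccbccdbdbddabaabddddab')
  22 → (22, 'ddab')
  23 → (13, 'ddabaabddddab')
  24 → (21, 'dddab')
  25 → (20, 'ddddab')

SA = [17, 24, 15, 1, 18, 25, 16, 6, 10, 2, 12, 19, 5, 4, 7, 8, 23, 14, 0, 9, 11, 3, 22, 13, 21, 20]
[i] adj suffixes → lcp
  [1] 17/24 → 1 ('a')
  [2] 24/15 → 2 ('ab')
  [3] 15/1 → 2 ('ab')
  [4] 1/18 → 3 ('abd')
  [5] 18/25 → 0 ('')
  [6] 25/16 → 1 ('b')
  [7] 16/6 → 1 ('b')
  [8] 6/10 → 1 ('b')
  [9] 10/2 → 2 ('bd')
  [10] 2/12 → 2 ('bd')
  [11] 12/19 → 3 ('bdd')
  [12] 19/5 → 0 ('')
  [13] 5/4 → 1 ('c')
  [14] 4/7 → 2 ('cc')
  [15] 7/8 → 1 ('c')
  [16] 8/23 → 0 ('')
  [17] 23/14 → 3 ('dab')
  [18] 14/0 → 3 ('dab')
  [19] 0/9 → 1 ('d')
  [20] 9/11 → 3 ('dbd')
  [21] 11/3 → 1 ('d')
  [22] 3/22 → 1 ('d')
  [23] 22/13 → 4 ('ddab')
  [24] 13/21 → 2 ('dd')
  [25] 21/20 → 3 ('ddd')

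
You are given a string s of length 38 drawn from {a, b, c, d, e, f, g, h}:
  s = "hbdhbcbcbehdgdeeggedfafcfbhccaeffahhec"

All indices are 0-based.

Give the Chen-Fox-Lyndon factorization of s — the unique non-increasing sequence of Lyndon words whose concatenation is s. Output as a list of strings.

["h", "bdh", "bcbcbehdgdeeggedf", "afcfbhcc", "aeffahhec"]

emit factor 1: 'h' (i=0, period=1)
emit factor 2: 'bdh' (i=1, period=3)
emit factor 3: 'bcbcbehdgdeeggedf' (i=4, period=17)
emit factor 4: 'afcfbhcc' (i=21, period=8)
emit factor 5: 'aeffahhec' (i=29, period=9)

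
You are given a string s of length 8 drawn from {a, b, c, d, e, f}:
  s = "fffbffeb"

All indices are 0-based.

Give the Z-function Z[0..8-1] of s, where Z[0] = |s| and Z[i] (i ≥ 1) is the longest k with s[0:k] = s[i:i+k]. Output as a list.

[8, 2, 1, 0, 2, 1, 0, 0]

Z[0]=8
i=1: outside box; Z[1]=2 grow→box=[1,3)
i=2: min(r-i=1, Z[1]=2)=1; Z[2]=1
i=3: outside box; Z[3]=0
i=4: outside box; Z[4]=2 grow→box=[4,6)
i=5: min(r-i=1, Z[1]=2)=1; Z[5]=1
i=6: outside box; Z[6]=0
i=7: outside box; Z[7]=0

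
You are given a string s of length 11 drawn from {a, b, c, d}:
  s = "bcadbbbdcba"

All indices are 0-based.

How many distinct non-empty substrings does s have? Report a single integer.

rank→(start, suffix):
  0 → (10, 'a')
  1 → (2, 'adbbbdcba')
  2 → (9, 'ba')
  3 → (4, 'bbbdcba')
  4 → (5, 'bbdcba')
  5 → (0, 'bcadbbbdcba')
  6 → (6, 'bdcba')
  7 → (1, 'cadbbbdcba')
  8 → (8, 'cba')
  9 → (3, 'dbbbdcba')
  10 → (7, 'dcba')

SA = [10, 2, 9, 4, 5, 0, 6, 1, 8, 3, 7]
rank  pair      lcp
   1  s[10:],s[2:]  1  'a'
   2  s[2:],s[9:]  0  ''
   3  s[9:],s[4:]  1  'b'
   4  s[4:],s[5:]  2  'bb'
   5  s[5:],s[0:]  1  'b'
   6  s[0:],s[6:]  1  'b'
   7  s[6:],s[1:]  0  ''
   8  s[1:],s[8:]  1  'c'
   9  s[8:],s[3:]  0  ''
  10  s[3:],s[7:]  1  'd'

n(n+1)/2 = 11·12/2 = 66
Σ LCP = 0 + 1 + 0 + 1 + 2 + 1 + 1 + 0 + 1 + 0 + 1 = 8
distinct = 66 − 8 = 58

58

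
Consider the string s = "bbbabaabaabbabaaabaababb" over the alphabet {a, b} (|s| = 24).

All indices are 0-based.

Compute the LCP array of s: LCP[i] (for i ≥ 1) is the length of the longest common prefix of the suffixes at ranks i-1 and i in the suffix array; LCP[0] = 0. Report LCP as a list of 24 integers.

[0, 2, 6, 4, 3, 1, 4, 6, 5, 3, 2, 3, 0, 1, 3, 5, 4, 2, 5, 3, 1, 2, 6, 2]

rank | idx | suffix
   0 |  14 | aaabaababb
   1 |  15 | aabaababb
   2 |   5 | aabaabbabaaabaababb
   3 |  18 | aababb
   4 |   8 | aabbabaaabaababb
   5 |  12 | abaaabaababb
   6 |   3 | abaabaabbabaaabaababb
   7 |  16 | abaababb
   8 |   6 | abaabbabaaabaababb
   9 |  19 | ababb
  10 |  21 | abb
  11 |   9 | abbabaaabaababb
  12 |  23 | b
  13 |  13 | baaabaababb
  14 |   4 | baabaabbabaaabaababb
  15 |  17 | baababb
  16 |   7 | baabbabaaabaababb
  17 |  11 | babaaabaababb
  18 |   2 | babaabaabbabaaabaababb
  19 |  20 | babb
  20 |  22 | bb
  21 |  10 | bbabaaabaababb
  22 |   1 | bbabaabaabbabaaabaababb
  23 |   0 | bbbabaabaabbabaaabaababb

SA = [14, 15, 5, 18, 8, 12, 3, 16, 6, 19, 21, 9, 23, 13, 4, 17, 7, 11, 2, 20, 22, 10, 1, 0]
[i] adj suffixes → lcp
  [1] 14/15 → 2 ('aa')
  [2] 15/5 → 6 ('aabaab')
  [3] 5/18 → 4 ('aaba')
  [4] 18/8 → 3 ('aab')
  [5] 8/12 → 1 ('a')
  [6] 12/3 → 4 ('abaa')
  [7] 3/16 → 6 ('abaaba')
  [8] 16/6 → 5 ('abaab')
  [9] 6/19 → 3 ('aba')
  [10] 19/21 → 2 ('ab')
  [11] 21/9 → 3 ('abb')
  [12] 9/23 → 0 ('')
  [13] 23/13 → 1 ('b')
  [14] 13/4 → 3 ('baa')
  [15] 4/17 → 5 ('baaba')
  [16] 17/7 → 4 ('baab')
  [17] 7/11 → 2 ('ba')
  [18] 11/2 → 5 ('babaa')
  [19] 2/20 → 3 ('bab')
  [20] 20/22 → 1 ('b')
  [21] 22/10 → 2 ('bb')
  [22] 10/1 → 6 ('bbabaa')
  [23] 1/0 → 2 ('bb')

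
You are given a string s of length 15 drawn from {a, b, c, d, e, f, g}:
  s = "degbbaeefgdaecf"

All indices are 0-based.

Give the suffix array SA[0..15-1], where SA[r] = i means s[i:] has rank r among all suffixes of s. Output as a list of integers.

[11, 5, 4, 3, 13, 10, 0, 12, 6, 7, 1, 14, 8, 2, 9]

rank | idx | suffix
   0 |  11 | aecf
   1 |   5 | aeefgdaecf
   2 |   4 | baeefgdaecf
   3 |   3 | bbaeefgdaecf
   4 |  13 | cf
   5 |  10 | daecf
   6 |   0 | degbbaeefgdaecf
   7 |  12 | ecf
   8 |   6 | eefgdaecf
   9 |   7 | efgdaecf
  10 |   1 | egbbaeefgdaecf
  11 |  14 | f
  12 |   8 | fgdaecf
  13 |   2 | gbbaeefgdaecf
  14 |   9 | gdaecf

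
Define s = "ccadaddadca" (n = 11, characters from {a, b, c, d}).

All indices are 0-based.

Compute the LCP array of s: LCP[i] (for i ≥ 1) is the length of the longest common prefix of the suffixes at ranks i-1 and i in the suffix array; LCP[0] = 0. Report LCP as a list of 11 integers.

[0, 1, 2, 2, 0, 2, 1, 0, 3, 1, 1]

rank→(start, suffix):
  0 → (10, 'a')
  1 → (2, 'adaddadca')
  2 → (7, 'adca')
  3 → (4, 'addadca')
  4 → (9, 'ca')
  5 → (1, 'cadaddadca')
  6 → (0, 'ccadaddadca')
  7 → (6, 'dadca')
  8 → (3, 'daddadca')
  9 → (8, 'dca')
  10 → (5, 'ddadca')

SA = [10, 2, 7, 4, 9, 1, 0, 6, 3, 8, 5]
i: (SA[i-1],SA[i]) lcp shared
  1: (10,2) 1 'a'
  2: (2,7) 2 'ad'
  3: (7,4) 2 'ad'
  4: (4,9) 0 ''
  5: (9,1) 2 'ca'
  6: (1,0) 1 'c'
  7: (0,6) 0 ''
  8: (6,3) 3 'dad'
  9: (3,8) 1 'd'
  10: (8,5) 1 'd'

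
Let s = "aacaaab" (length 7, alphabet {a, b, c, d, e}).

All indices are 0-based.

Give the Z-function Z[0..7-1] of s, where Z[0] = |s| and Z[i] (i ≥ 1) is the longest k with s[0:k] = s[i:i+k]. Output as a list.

[7, 1, 0, 2, 2, 1, 0]

Z[0]=7
i=1: i≥r, start 0; Z[1]=1 scan→box=[1,2)
i=2: i≥r, start 0; Z[2]=0
i=3: i≥r, start 0; Z[3]=2 scan→box=[3,5)
i=4: min(r-i=1, Z[1]=1)=1; Z[4]=2 scan→box=[4,6)
i=5: min(r-i=1, Z[1]=1)=1; Z[5]=1
i=6: i≥r, start 0; Z[6]=0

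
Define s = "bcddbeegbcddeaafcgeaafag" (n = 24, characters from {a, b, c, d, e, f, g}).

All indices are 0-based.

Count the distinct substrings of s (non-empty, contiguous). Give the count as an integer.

rank→(start, suffix):
  0 → (19, 'aafag')
  1 → (13, 'aafcgeaafag')
  2 → (20, 'afag')
  3 → (14, 'afcgeaafag')
  4 → (22, 'ag')
  5 → (0, 'bcddbeegbcddeaafcgeaafag')
  6 → (8, 'bcddeaafcgeaafag')
  7 → (4, 'beegbcddeaafcgeaafag')
  8 → (1, 'cddbeegbcddeaafcgeaafag')
  9 → (9, 'cddeaafcgeaafag')
  10 → (16, 'cgeaafag')
  11 → (3, 'dbeegbcddeaafcgeaafag')
  12 → (2, 'ddbeegbcddeaafcgeaafag')
  13 → (10, 'ddeaafcgeaafag')
  14 → (11, 'deaafcgeaafag')
  15 → (18, 'eaafag')
  16 → (12, 'eaafcgeaafag')
  17 → (5, 'eegbcddeaafcgeaafag')
  18 → (6, 'egbcddeaafcgeaafag')
  19 → (21, 'fag')
  20 → (15, 'fcgeaafag')
  21 → (23, 'g')
  22 → (7, 'gbcddeaafcgeaafag')
  23 → (17, 'geaafag')

SA = [19, 13, 20, 14, 22, 0, 8, 4, 1, 9, 16, 3, 2, 10, 11, 18, 12, 5, 6, 21, 15, 23, 7, 17]
rank  pair      lcp
   1  s[19:],s[13:]  3  'aaf'
   2  s[13:],s[20:]  1  'a'
   3  s[20:],s[14:]  2  'af'
   4  s[14:],s[22:]  1  'a'
   5  s[22:],s[0:]  0  ''
   6  s[0:],s[8:]  4  'bcdd'
   7  s[8:],s[4:]  1  'b'
   8  s[4:],s[1:]  0  ''
   9  s[1:],s[9:]  3  'cdd'
  10  s[9:],s[16:]  1  'c'
  11  s[16:],s[3:]  0  ''
  12  s[3:],s[2:]  1  'd'
  13  s[2:],s[10:]  2  'dd'
  14  s[10:],s[11:]  1  'd'
  15  s[11:],s[18:]  0  ''
  16  s[18:],s[12:]  4  'eaaf'
  17  s[12:],s[5:]  1  'e'
  18  s[5:],s[6:]  1  'e'
  19  s[6:],s[21:]  0  ''
  20  s[21:],s[15:]  1  'f'
  21  s[15:],s[23:]  0  ''
  22  s[23:],s[7:]  1  'g'
  23  s[7:],s[17:]  1  'g'

n(n+1)/2 = 24·25/2 = 300
Σ LCP = 0 + 3 + 1 + 2 + 1 + 0 + 4 + 1 + 0 + 3 + 1 + 0 + 1 + 2 + 1 + 0 + 4 + 1 + 1 + 0 + 1 + 0 + 1 + 1 = 29
distinct = 300 − 29 = 271

271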